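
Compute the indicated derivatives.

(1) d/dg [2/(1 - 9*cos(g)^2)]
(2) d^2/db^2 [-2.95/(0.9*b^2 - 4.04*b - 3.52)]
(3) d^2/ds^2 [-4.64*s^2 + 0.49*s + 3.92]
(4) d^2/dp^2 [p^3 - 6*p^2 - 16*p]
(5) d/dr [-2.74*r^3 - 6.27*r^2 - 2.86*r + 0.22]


(1) = -36*sin(g)*cos(g)/(9*cos(g)^2 - 1)^2
(2) = (-4.779*b^2 + 21.4524*b + 2.95*(1.8*b - 4.04)*(3.6*b - 8.08) + 18.6912)/(-0.9*b^2 + 4.04*b + 3.52)^3
(3) = -9.28000000000000
(4) = 6*p - 12
(5) = -8.22*r^2 - 12.54*r - 2.86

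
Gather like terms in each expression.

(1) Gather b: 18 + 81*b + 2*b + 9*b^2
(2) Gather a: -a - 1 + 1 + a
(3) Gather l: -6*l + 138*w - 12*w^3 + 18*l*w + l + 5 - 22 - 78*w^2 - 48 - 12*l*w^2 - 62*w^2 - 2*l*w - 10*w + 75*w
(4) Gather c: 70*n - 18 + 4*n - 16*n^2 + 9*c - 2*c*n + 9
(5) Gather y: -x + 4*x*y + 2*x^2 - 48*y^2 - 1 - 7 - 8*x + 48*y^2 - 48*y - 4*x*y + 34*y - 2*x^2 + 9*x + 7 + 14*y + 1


(1) = 9*b^2 + 83*b + 18
(2) = 0
(3) = l*(-12*w^2 + 16*w - 5) - 12*w^3 - 140*w^2 + 203*w - 65
(4) = c*(9 - 2*n) - 16*n^2 + 74*n - 9
(5) = 0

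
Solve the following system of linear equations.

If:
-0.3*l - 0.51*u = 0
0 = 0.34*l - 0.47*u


Then:
l = 0.00
u = 0.00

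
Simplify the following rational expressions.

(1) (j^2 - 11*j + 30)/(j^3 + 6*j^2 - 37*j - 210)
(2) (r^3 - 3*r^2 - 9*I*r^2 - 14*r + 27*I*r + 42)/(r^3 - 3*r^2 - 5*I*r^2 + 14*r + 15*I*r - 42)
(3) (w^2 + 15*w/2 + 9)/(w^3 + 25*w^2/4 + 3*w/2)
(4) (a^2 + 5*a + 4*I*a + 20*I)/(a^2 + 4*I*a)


(1) = (j - 5)/(j^2 + 12*j + 35)
(2) = (r - 2*I)/(r + 2*I)
(3) = (4*w + 6)/(4*w^2 + w)
(4) = (a + 5)/a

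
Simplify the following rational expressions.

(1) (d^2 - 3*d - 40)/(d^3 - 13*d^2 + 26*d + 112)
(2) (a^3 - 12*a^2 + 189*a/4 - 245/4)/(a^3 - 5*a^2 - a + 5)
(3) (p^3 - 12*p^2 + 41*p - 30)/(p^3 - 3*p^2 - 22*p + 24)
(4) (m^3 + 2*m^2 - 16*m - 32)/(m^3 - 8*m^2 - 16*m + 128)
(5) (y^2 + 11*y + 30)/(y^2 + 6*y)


(1) = (d + 5)/(d^2 - 5*d - 14)
(2) = (4*a^2 - 28*a + 49)/(4*a^2 - 4)
(3) = (p - 5)/(p + 4)
(4) = (m + 2)/(m - 8)
(5) = (y + 5)/y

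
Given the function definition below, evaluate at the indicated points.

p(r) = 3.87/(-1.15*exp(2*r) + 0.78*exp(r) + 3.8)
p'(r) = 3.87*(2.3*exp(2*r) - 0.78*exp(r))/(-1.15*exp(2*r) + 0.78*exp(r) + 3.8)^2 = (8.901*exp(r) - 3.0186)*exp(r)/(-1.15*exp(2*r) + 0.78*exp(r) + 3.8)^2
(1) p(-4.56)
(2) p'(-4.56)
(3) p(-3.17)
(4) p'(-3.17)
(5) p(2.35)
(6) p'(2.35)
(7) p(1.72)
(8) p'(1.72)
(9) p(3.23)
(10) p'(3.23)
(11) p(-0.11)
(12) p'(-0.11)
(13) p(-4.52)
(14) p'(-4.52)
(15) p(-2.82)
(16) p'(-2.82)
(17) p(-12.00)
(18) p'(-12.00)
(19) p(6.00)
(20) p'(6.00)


(1) = 1.02
(2) = -0.00
(3) = 1.01
(4) = -0.01
(5) = -0.03
(6) = 0.07
(7) = -0.14
(8) = 0.34
(9) = -0.01
(10) = 0.01
(11) = 1.08
(12) = 0.35
(13) = 1.02
(14) = -0.00
(15) = 1.01
(16) = -0.01
(17) = 1.02
(18) = -0.00
(19) = -0.00
(20) = 0.00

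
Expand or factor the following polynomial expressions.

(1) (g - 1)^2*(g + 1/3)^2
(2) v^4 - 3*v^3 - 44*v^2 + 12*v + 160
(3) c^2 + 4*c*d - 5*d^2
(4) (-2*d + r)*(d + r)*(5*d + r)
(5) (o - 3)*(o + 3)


(1) = g^4 - 4*g^3/3 - 2*g^2/9 + 4*g/9 + 1/9
(2) = (v - 8)*(v - 2)*(v + 2)*(v + 5)
(3) = (c - d)*(c + 5*d)
(4) = -10*d^3 - 7*d^2*r + 4*d*r^2 + r^3
(5) = o^2 - 9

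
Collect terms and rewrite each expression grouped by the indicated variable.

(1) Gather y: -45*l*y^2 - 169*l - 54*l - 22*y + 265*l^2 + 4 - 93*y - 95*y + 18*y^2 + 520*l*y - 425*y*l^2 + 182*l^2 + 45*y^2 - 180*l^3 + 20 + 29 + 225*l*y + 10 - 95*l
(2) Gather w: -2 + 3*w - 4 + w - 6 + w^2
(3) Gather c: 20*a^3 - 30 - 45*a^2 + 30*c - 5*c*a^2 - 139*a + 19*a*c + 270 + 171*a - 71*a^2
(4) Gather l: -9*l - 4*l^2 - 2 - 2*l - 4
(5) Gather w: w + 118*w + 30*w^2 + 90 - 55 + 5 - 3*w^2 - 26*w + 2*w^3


(1) = -180*l^3 + 447*l^2 - 318*l + y^2*(63 - 45*l) + y*(-425*l^2 + 745*l - 210) + 63
(2) = w^2 + 4*w - 12
(3) = 20*a^3 - 116*a^2 + 32*a + c*(-5*a^2 + 19*a + 30) + 240
(4) = -4*l^2 - 11*l - 6
(5) = 2*w^3 + 27*w^2 + 93*w + 40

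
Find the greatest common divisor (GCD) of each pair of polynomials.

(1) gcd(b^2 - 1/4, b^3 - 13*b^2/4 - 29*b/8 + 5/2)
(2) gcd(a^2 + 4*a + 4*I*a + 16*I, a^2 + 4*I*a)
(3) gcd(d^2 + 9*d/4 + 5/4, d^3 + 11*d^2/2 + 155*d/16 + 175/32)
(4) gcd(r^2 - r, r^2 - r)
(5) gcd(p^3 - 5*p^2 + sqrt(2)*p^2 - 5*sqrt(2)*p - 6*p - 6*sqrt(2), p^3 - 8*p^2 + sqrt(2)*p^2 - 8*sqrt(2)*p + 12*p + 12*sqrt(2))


(1) = gcd((b - 1/2)*(b + 1/2), (b - 4)*(b - 1/2)*(b + 5/4)) = b - 1/2
(2) = gcd((a + 4)*(a + 4*I), a*(a + 4*I)) = a + 4*I
(3) = d + 5/4
(4) = gcd(r*(r - 1), r*(r - 1)) = r^2 - r
(5) = p^2 + p*(-6 + sqrt(2)) - 6*sqrt(2)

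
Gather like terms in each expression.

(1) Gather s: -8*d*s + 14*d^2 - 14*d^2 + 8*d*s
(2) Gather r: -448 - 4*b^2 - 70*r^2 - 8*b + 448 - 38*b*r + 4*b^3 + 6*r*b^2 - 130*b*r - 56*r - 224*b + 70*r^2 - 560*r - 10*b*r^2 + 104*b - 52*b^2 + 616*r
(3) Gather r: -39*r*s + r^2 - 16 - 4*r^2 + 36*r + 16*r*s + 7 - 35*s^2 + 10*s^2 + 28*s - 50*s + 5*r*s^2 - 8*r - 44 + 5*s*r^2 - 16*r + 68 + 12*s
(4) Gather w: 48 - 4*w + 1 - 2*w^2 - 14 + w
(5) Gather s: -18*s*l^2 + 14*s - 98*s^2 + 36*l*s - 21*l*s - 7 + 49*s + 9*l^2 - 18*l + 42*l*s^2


(1) = 0
(2) = 4*b^3 - 56*b^2 - 10*b*r^2 - 128*b + r*(6*b^2 - 168*b)
(3) = r^2*(5*s - 3) + r*(5*s^2 - 23*s + 12) - 25*s^2 - 10*s + 15
(4) = -2*w^2 - 3*w + 35
(5) = 9*l^2 - 18*l + s^2*(42*l - 98) + s*(-18*l^2 + 15*l + 63) - 7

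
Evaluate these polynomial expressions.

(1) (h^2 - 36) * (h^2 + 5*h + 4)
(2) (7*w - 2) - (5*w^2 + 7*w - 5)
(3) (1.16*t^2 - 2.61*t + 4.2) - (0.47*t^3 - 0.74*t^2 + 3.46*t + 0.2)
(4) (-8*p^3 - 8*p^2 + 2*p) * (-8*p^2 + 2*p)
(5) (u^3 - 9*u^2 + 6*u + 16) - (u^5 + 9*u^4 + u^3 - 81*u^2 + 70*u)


(1) = h^4 + 5*h^3 - 32*h^2 - 180*h - 144
(2) = 3 - 5*w^2
(3) = -0.47*t^3 + 1.9*t^2 - 6.07*t + 4.0
(4) = 64*p^5 + 48*p^4 - 32*p^3 + 4*p^2
(5) = -u^5 - 9*u^4 + 72*u^2 - 64*u + 16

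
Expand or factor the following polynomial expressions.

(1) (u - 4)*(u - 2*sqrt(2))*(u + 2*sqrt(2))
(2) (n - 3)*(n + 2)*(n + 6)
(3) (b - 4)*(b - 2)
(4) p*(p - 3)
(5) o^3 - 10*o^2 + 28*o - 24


(1) = u^3 - 4*u^2 - 8*u + 32
(2) = n^3 + 5*n^2 - 12*n - 36
(3) = b^2 - 6*b + 8
(4) = p^2 - 3*p
(5) = (o - 6)*(o - 2)^2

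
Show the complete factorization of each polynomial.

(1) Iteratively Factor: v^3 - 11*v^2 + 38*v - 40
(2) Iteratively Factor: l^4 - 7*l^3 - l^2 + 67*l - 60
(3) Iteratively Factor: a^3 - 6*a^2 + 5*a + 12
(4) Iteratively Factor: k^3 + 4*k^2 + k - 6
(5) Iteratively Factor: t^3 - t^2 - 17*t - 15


(1) = (v - 2)*(v^2 - 9*v + 20) = (v - 4)*(v - 2)*(v - 5)
(2) = (l - 5)*(l^3 - 2*l^2 - 11*l + 12) = (l - 5)*(l - 1)*(l^2 - l - 12) = (l - 5)*(l - 4)*(l - 1)*(l + 3)
(3) = (a - 3)*(a^2 - 3*a - 4) = (a - 3)*(a + 1)*(a - 4)
(4) = (k - 1)*(k^2 + 5*k + 6) = (k - 1)*(k + 2)*(k + 3)
(5) = (t + 1)*(t^2 - 2*t - 15) = (t - 5)*(t + 1)*(t + 3)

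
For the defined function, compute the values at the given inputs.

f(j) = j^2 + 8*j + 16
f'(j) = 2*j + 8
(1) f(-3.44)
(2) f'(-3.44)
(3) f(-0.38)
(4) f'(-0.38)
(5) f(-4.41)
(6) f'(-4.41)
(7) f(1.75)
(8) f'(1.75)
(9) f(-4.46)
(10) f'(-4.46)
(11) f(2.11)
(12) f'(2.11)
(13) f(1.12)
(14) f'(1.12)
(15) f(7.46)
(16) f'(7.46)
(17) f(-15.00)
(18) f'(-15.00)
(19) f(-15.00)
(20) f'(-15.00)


(1) = 0.31
(2) = 1.12
(3) = 13.10
(4) = 7.24
(5) = 0.17
(6) = -0.82
(7) = 33.06
(8) = 11.50
(9) = 0.21
(10) = -0.92
(11) = 37.33
(12) = 12.22
(13) = 26.21
(14) = 10.24
(15) = 131.33
(16) = 22.92
(17) = 121.00
(18) = -22.00
(19) = 121.00
(20) = -22.00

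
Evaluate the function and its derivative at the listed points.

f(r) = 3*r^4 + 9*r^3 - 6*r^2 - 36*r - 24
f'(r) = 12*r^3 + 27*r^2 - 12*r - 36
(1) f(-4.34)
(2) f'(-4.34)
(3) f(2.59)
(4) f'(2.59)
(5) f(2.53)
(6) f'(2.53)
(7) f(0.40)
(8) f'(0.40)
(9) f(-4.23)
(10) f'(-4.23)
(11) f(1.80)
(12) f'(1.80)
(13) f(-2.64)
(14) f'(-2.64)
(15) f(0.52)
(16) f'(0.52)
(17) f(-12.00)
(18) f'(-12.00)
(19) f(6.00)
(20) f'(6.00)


(1) = 347.85
(2) = -456.32
(3) = 133.87
(4) = 322.53
(5) = 115.18
(6) = 300.80
(7) = -38.71
(8) = -35.71
(9) = 300.21
(10) = -410.38
(11) = -24.26
(12) = 99.86
(13) = 9.35
(14) = -36.94
(15) = -42.86
(16) = -33.25
(17) = 46200.00
(18) = -16740.00
(19) = 5376.00
(20) = 3456.00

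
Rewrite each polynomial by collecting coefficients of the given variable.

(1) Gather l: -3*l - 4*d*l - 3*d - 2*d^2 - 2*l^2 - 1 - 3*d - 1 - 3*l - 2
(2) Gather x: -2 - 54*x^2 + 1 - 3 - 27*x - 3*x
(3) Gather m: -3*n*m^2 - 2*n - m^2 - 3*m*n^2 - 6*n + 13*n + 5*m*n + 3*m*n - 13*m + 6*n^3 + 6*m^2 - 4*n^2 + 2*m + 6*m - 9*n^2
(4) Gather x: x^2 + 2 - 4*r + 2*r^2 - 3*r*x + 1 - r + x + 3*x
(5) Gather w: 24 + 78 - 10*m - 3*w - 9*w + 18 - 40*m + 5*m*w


(1) = -2*d^2 - 6*d - 2*l^2 + l*(-4*d - 6) - 4
(2) = -54*x^2 - 30*x - 4
(3) = m^2*(5 - 3*n) + m*(-3*n^2 + 8*n - 5) + 6*n^3 - 13*n^2 + 5*n
(4) = 2*r^2 - 5*r + x^2 + x*(4 - 3*r) + 3
(5) = -50*m + w*(5*m - 12) + 120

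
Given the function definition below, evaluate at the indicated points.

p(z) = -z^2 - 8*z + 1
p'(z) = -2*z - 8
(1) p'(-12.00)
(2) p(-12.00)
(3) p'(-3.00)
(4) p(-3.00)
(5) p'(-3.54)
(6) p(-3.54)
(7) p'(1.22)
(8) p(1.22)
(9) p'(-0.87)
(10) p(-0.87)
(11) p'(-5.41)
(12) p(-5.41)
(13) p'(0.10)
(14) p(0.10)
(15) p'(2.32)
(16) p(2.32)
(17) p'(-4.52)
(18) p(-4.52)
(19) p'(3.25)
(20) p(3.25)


(1) = 16.00
(2) = -47.00
(3) = -2.00
(4) = 16.00
(5) = -0.92
(6) = 16.79
(7) = -10.44
(8) = -10.25
(9) = -6.26
(10) = 7.20
(11) = 2.82
(12) = 15.01
(13) = -8.20
(14) = 0.19
(15) = -12.64
(16) = -22.94
(17) = 1.04
(18) = 16.73
(19) = -14.50
(20) = -35.56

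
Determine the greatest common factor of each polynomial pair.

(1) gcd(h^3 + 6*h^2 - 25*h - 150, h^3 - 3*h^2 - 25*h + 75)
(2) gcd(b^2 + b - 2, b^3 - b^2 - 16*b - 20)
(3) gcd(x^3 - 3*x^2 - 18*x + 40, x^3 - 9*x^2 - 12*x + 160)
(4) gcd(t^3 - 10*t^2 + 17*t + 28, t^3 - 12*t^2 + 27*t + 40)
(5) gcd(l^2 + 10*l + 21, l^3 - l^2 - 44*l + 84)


(1) = gcd((h - 5)*(h + 5)*(h + 6), (h - 5)*(h - 3)*(h + 5)) = h^2 - 25
(2) = gcd((b - 1)*(b + 2), (b - 5)*(b + 2)^2) = b + 2
(3) = gcd((x - 5)*(x - 2)*(x + 4), (x - 8)*(x - 5)*(x + 4)) = x^2 - x - 20
(4) = t + 1
(5) = gcd((l + 3)*(l + 7), (l - 6)*(l - 2)*(l + 7)) = l + 7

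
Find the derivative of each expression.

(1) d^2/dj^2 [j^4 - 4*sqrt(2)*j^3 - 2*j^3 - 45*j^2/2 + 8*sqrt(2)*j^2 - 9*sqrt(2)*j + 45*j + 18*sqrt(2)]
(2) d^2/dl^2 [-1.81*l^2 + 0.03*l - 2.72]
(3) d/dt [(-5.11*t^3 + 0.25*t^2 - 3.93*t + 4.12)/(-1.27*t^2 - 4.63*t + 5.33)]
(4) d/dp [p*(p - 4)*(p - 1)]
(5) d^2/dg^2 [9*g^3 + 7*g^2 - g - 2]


(1) = 12*j^2 - 24*sqrt(2)*j - 12*j - 45 + 16*sqrt(2)
(2) = -3.62000000000000
(3) = (6.4897*t^4 + 47.3186*t^3 - 87.8575*t^2 + 13.1298*t - 1.8713)/(1.6129*t^4 + 11.7602*t^3 + 7.8987*t^2 - 49.3558*t + 28.4089)
(4) = 3*p^2 - 10*p + 4
(5) = 54*g + 14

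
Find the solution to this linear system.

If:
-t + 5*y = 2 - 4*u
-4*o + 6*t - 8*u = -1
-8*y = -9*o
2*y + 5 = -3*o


Then:
o = -20/21
t = 52/21
u = 59/24
y = -15/14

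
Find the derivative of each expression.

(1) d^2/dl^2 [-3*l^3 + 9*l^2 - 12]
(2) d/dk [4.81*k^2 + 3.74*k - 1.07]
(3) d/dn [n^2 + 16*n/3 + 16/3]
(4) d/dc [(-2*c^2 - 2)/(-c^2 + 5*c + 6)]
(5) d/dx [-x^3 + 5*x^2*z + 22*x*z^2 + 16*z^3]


(1) = 18 - 18*l
(2) = 9.62*k + 3.74
(3) = 2*n + 16/3
(4) = 2*(-5*c^2 - 14*c + 5)/(c^4 - 10*c^3 + 13*c^2 + 60*c + 36)
(5) = -3*x^2 + 10*x*z + 22*z^2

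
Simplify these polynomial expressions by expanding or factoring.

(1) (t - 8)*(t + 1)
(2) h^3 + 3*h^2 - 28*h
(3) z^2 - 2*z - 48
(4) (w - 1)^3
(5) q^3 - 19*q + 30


(1) = t^2 - 7*t - 8
(2) = h*(h - 4)*(h + 7)
(3) = (z - 8)*(z + 6)
(4) = w^3 - 3*w^2 + 3*w - 1
(5) = (q - 3)*(q - 2)*(q + 5)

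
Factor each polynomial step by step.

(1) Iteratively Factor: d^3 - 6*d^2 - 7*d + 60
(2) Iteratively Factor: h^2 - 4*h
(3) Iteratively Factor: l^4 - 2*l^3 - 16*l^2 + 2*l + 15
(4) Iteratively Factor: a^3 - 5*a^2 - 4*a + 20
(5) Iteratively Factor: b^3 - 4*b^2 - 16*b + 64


(1) = (d - 5)*(d^2 - d - 12) = (d - 5)*(d + 3)*(d - 4)
(2) = (h)*(h - 4)
(3) = (l + 1)*(l^3 - 3*l^2 - 13*l + 15) = (l + 1)*(l + 3)*(l^2 - 6*l + 5) = (l - 5)*(l + 1)*(l + 3)*(l - 1)
(4) = (a - 2)*(a^2 - 3*a - 10) = (a - 2)*(a + 2)*(a - 5)
(5) = (b - 4)*(b^2 - 16) = (b - 4)^2*(b + 4)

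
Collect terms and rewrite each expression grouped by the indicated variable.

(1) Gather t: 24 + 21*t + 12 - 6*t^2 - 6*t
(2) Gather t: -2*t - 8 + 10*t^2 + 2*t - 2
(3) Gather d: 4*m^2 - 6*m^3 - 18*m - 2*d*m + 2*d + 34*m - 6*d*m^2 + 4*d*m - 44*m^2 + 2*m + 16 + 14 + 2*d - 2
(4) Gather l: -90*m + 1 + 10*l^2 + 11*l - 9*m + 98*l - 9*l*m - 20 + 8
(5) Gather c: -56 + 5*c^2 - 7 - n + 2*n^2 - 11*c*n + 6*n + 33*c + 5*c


(1) = -6*t^2 + 15*t + 36
(2) = 10*t^2 - 10
(3) = d*(-6*m^2 + 2*m + 4) - 6*m^3 - 40*m^2 + 18*m + 28
(4) = 10*l^2 + l*(109 - 9*m) - 99*m - 11
(5) = 5*c^2 + c*(38 - 11*n) + 2*n^2 + 5*n - 63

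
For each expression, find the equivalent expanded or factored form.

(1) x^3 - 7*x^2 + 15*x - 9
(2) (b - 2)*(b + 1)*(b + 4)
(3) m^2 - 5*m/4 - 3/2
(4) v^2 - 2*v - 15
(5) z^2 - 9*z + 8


(1) = (x - 3)^2*(x - 1)
(2) = b^3 + 3*b^2 - 6*b - 8
(3) = (m - 2)*(m + 3/4)
(4) = (v - 5)*(v + 3)
(5) = (z - 8)*(z - 1)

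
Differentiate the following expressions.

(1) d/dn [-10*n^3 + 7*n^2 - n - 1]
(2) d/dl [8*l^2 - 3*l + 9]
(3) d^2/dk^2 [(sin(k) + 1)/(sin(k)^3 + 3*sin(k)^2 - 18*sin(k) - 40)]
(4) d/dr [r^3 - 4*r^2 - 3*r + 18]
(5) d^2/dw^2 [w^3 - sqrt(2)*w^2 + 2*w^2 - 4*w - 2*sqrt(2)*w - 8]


(1) = -30*n^2 + 14*n - 1
(2) = 16*l - 3
(3) = (-4*sin(k)^7 - 18*sin(k)^6 - 108*sin(k)^5 - 544*sin(k)^4 - 816*sin(k)^3 + 342*sin(k)^2 - 244*sin(k) - 552)/(sin(k)^3 + 3*sin(k)^2 - 18*sin(k) - 40)^3
(4) = 3*r^2 - 8*r - 3
(5) = 6*w - 2*sqrt(2) + 4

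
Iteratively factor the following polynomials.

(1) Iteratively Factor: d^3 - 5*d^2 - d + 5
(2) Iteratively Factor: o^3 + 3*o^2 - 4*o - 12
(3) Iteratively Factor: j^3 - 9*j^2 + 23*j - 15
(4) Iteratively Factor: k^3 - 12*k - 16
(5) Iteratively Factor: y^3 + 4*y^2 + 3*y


(1) = (d - 1)*(d^2 - 4*d - 5) = (d - 5)*(d - 1)*(d + 1)
(2) = (o - 2)*(o^2 + 5*o + 6) = (o - 2)*(o + 2)*(o + 3)
(3) = (j - 1)*(j^2 - 8*j + 15) = (j - 5)*(j - 1)*(j - 3)
(4) = (k + 2)*(k^2 - 2*k - 8) = (k + 2)^2*(k - 4)
(5) = (y + 3)*(y^2 + y) = (y + 1)*(y + 3)*(y)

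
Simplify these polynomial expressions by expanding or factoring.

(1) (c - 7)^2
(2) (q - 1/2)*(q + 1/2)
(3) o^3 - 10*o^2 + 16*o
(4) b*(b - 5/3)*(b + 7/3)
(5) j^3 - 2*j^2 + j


(1) = c^2 - 14*c + 49
(2) = q^2 - 1/4
(3) = o*(o - 8)*(o - 2)
(4) = b^3 + 2*b^2/3 - 35*b/9
(5) = j*(j - 1)^2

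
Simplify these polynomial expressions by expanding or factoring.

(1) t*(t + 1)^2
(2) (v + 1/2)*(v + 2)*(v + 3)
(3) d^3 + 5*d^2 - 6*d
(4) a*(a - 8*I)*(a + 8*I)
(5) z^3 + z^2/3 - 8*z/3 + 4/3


(1) = t^3 + 2*t^2 + t
(2) = v^3 + 11*v^2/2 + 17*v/2 + 3
(3) = d*(d - 1)*(d + 6)
(4) = a^3 + 64*a
(5) = (z - 1)*(z - 2/3)*(z + 2)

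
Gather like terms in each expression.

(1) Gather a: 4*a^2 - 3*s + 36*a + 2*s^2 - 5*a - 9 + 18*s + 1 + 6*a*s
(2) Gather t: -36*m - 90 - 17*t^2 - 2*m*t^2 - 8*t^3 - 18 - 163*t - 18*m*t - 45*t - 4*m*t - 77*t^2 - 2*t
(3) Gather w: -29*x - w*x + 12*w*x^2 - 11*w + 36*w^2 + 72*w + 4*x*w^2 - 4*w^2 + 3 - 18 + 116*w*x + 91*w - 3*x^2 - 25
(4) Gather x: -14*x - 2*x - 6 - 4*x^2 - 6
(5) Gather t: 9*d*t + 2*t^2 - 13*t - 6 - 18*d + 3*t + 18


(1) = 4*a^2 + a*(6*s + 31) + 2*s^2 + 15*s - 8
(2) = -36*m - 8*t^3 + t^2*(-2*m - 94) + t*(-22*m - 210) - 108
(3) = w^2*(4*x + 32) + w*(12*x^2 + 115*x + 152) - 3*x^2 - 29*x - 40
(4) = -4*x^2 - 16*x - 12
(5) = -18*d + 2*t^2 + t*(9*d - 10) + 12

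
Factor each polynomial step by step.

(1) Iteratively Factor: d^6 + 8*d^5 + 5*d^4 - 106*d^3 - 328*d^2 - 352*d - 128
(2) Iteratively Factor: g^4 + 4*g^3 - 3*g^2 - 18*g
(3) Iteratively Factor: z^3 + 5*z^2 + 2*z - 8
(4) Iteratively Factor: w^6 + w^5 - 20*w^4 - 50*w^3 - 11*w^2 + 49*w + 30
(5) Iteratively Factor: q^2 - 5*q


(1) = (d - 4)*(d^5 + 12*d^4 + 53*d^3 + 106*d^2 + 96*d + 32) = (d - 4)*(d + 4)*(d^4 + 8*d^3 + 21*d^2 + 22*d + 8) = (d - 4)*(d + 1)*(d + 4)*(d^3 + 7*d^2 + 14*d + 8) = (d - 4)*(d + 1)*(d + 4)^2*(d^2 + 3*d + 2) = (d - 4)*(d + 1)*(d + 2)*(d + 4)^2*(d + 1)
(2) = (g + 3)*(g^3 + g^2 - 6*g) = g*(g + 3)*(g^2 + g - 6) = g*(g + 3)^2*(g - 2)
(3) = (z - 1)*(z^2 + 6*z + 8) = (z - 1)*(z + 4)*(z + 2)
(4) = (w + 1)*(w^5 - 20*w^3 - 30*w^2 + 19*w + 30) = (w - 1)*(w + 1)*(w^4 + w^3 - 19*w^2 - 49*w - 30) = (w - 1)*(w + 1)*(w + 3)*(w^3 - 2*w^2 - 13*w - 10) = (w - 1)*(w + 1)*(w + 2)*(w + 3)*(w^2 - 4*w - 5) = (w - 5)*(w - 1)*(w + 1)*(w + 2)*(w + 3)*(w + 1)
(5) = (q - 5)*(q)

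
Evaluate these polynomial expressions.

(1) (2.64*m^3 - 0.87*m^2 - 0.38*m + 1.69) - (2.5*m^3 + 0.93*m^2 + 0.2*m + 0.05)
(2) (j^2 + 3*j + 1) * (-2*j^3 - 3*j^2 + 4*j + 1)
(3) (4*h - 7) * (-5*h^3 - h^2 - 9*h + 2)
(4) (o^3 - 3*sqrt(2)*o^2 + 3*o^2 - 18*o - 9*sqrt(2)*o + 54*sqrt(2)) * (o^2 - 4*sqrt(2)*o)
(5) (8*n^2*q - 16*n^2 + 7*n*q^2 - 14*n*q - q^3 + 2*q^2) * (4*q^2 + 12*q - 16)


(1) = 0.14*m^3 - 1.8*m^2 - 0.58*m + 1.64
(2) = -2*j^5 - 9*j^4 - 7*j^3 + 10*j^2 + 7*j + 1
(3) = -20*h^4 + 31*h^3 - 29*h^2 + 71*h - 14
(4) = o^5 - 7*sqrt(2)*o^4 + 3*o^4 - 21*sqrt(2)*o^3 + 6*o^3 + 72*o^2 + 126*sqrt(2)*o^2 - 432*o
(5) = 32*n^2*q^3 + 32*n^2*q^2 - 320*n^2*q + 256*n^2 + 28*n*q^4 + 28*n*q^3 - 280*n*q^2 + 224*n*q - 4*q^5 - 4*q^4 + 40*q^3 - 32*q^2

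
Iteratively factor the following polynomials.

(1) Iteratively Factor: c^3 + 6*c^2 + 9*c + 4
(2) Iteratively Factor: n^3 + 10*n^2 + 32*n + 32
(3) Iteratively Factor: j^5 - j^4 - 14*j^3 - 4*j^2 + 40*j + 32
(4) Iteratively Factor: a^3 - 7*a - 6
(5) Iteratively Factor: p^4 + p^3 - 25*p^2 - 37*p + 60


(1) = (c + 1)*(c^2 + 5*c + 4) = (c + 1)^2*(c + 4)
(2) = (n + 4)*(n^2 + 6*n + 8) = (n + 2)*(n + 4)*(n + 4)
(3) = (j + 2)*(j^4 - 3*j^3 - 8*j^2 + 12*j + 16) = (j - 4)*(j + 2)*(j^3 + j^2 - 4*j - 4) = (j - 4)*(j + 2)^2*(j^2 - j - 2) = (j - 4)*(j - 2)*(j + 2)^2*(j + 1)
(4) = (a + 1)*(a^2 - a - 6) = (a + 1)*(a + 2)*(a - 3)
(5) = (p - 1)*(p^3 + 2*p^2 - 23*p - 60) = (p - 1)*(p + 3)*(p^2 - p - 20) = (p - 5)*(p - 1)*(p + 3)*(p + 4)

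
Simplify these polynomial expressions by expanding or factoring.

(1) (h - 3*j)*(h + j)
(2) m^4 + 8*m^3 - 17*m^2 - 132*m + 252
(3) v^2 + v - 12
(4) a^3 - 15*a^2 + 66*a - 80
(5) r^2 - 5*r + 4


(1) = h^2 - 2*h*j - 3*j^2
(2) = (m - 3)*(m - 2)*(m + 6)*(m + 7)
(3) = (v - 3)*(v + 4)
(4) = (a - 8)*(a - 5)*(a - 2)
(5) = (r - 4)*(r - 1)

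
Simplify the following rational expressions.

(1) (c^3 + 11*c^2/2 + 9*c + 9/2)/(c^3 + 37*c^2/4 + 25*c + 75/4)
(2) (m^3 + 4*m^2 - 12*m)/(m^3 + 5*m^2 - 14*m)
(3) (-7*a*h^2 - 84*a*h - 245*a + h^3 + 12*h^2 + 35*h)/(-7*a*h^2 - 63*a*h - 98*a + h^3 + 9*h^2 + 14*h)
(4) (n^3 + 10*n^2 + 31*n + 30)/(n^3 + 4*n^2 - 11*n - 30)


(1) = (4*c^2 + 10*c + 6)/(4*c^2 + 25*c + 25)
(2) = (m + 6)/(m + 7)
(3) = (h + 5)/(h + 2)
(4) = (n + 3)/(n - 3)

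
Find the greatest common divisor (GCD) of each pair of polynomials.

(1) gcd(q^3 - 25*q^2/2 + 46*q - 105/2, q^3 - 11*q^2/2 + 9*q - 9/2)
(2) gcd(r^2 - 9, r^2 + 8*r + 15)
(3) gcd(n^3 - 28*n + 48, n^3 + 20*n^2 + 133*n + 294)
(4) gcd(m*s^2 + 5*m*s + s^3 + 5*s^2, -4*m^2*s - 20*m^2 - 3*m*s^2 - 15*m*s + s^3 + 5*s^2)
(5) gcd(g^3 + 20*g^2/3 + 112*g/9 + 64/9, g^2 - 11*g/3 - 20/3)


(1) = q - 3
(2) = gcd((r - 3)*(r + 3), (r + 3)*(r + 5)) = r + 3
(3) = gcd((n - 4)*(n - 2)*(n + 6), (n + 6)*(n + 7)^2) = n + 6
(4) = gcd(s*(m + s)*(s + 5), (-4*m + s)*(m + s)*(s + 5)) = m*s + 5*m + s^2 + 5*s
(5) = g + 4/3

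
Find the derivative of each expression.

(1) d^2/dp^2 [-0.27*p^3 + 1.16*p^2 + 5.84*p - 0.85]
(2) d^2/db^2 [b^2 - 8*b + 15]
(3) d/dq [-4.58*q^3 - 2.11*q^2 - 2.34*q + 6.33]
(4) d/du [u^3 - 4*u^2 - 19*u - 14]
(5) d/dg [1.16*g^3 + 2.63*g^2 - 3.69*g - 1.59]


(1) = 2.32 - 1.62*p
(2) = 2
(3) = -13.74*q^2 - 4.22*q - 2.34
(4) = 3*u^2 - 8*u - 19
(5) = 3.48*g^2 + 5.26*g - 3.69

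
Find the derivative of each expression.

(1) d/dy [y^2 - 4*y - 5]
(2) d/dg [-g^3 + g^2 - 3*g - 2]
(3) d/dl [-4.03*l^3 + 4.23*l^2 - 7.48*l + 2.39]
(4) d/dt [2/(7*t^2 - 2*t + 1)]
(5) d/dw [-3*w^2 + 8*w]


(1) = 2*y - 4
(2) = -3*g^2 + 2*g - 3
(3) = -12.09*l^2 + 8.46*l - 7.48
(4) = 4*(1 - 7*t)/(7*t^2 - 2*t + 1)^2
(5) = 8 - 6*w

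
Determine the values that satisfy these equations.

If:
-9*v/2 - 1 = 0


Then:
v = -2/9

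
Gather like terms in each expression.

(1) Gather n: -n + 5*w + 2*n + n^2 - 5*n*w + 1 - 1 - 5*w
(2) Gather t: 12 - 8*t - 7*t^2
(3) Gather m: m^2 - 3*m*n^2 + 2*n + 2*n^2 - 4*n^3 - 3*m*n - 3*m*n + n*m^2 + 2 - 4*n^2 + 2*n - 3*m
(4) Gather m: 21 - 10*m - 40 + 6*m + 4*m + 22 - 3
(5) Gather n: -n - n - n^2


(1) = n^2 + n*(1 - 5*w)
(2) = -7*t^2 - 8*t + 12
(3) = m^2*(n + 1) + m*(-3*n^2 - 6*n - 3) - 4*n^3 - 2*n^2 + 4*n + 2
(4) = 0
(5) = -n^2 - 2*n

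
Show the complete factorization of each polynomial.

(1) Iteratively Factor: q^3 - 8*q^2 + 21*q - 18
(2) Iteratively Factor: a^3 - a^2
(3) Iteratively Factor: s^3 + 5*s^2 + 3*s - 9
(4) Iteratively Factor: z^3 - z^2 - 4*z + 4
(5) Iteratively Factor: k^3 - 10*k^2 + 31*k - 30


(1) = (q - 3)*(q^2 - 5*q + 6) = (q - 3)*(q - 2)*(q - 3)
(2) = (a)*(a^2 - a) = a*(a - 1)*(a)
(3) = (s + 3)*(s^2 + 2*s - 3) = (s + 3)^2*(s - 1)
(4) = (z - 1)*(z^2 - 4) = (z - 2)*(z - 1)*(z + 2)
(5) = (k - 5)*(k^2 - 5*k + 6) = (k - 5)*(k - 2)*(k - 3)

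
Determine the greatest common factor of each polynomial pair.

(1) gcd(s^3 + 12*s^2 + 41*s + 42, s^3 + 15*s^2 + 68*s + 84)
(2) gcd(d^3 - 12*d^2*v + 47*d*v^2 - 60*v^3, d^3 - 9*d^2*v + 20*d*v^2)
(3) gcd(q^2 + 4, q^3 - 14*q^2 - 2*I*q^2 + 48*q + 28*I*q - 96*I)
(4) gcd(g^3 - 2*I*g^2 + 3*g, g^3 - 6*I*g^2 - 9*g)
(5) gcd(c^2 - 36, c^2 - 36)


(1) = gcd((s + 2)*(s + 3)*(s + 7), (s + 2)*(s + 6)*(s + 7)) = s^2 + 9*s + 14
(2) = gcd((d - 5*v)*(d - 4*v)*(d - 3*v), d*(d - 5*v)*(d - 4*v)) = d^2 - 9*d*v + 20*v^2
(3) = gcd((q - 2*I)*(q + 2*I), (q - 8)*(q - 6)*(q - 2*I)) = q - 2*I
(4) = g^2 - 3*I*g
(5) = c^2 - 36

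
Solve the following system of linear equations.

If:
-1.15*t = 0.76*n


Then:
n = -1.51315789473684*t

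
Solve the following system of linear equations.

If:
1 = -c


Then:
c = -1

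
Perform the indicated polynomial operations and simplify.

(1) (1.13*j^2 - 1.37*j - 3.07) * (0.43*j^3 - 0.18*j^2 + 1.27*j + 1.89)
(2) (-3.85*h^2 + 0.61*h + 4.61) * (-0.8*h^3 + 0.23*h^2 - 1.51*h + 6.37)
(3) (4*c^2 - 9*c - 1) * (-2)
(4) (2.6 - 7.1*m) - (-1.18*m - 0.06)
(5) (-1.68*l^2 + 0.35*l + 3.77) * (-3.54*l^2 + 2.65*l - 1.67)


(1) = 0.4859*j^5 - 0.7925*j^4 + 0.3616*j^3 + 0.9484*j^2 - 6.4882*j - 5.8023
(2) = 3.08*h^5 - 1.3735*h^4 + 2.2658*h^3 - 24.3853*h^2 - 3.0754*h + 29.3657
(3) = -8*c^2 + 18*c + 2
(4) = 2.66 - 5.92*m
(5) = 5.9472*l^4 - 5.691*l^3 - 9.6127*l^2 + 9.406*l - 6.2959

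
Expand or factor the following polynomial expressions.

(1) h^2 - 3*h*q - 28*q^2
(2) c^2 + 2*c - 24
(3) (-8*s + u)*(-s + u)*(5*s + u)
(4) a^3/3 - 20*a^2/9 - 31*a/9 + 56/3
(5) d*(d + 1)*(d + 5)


(1) = (h - 7*q)*(h + 4*q)
(2) = (c - 4)*(c + 6)
(3) = 40*s^3 - 37*s^2*u - 4*s*u^2 + u^3
(4) = (a/3 + 1)*(a - 7)*(a - 8/3)
(5) = d^3 + 6*d^2 + 5*d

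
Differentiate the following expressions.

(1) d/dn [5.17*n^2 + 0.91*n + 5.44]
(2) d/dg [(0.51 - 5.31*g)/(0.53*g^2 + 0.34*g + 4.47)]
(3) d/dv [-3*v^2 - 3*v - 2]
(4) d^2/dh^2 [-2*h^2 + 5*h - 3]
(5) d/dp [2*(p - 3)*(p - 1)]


(1) = 10.34*n + 0.91
(2) = (2.8143*g^2 - 0.5406*g - 23.9091)/(0.2809*g^4 + 0.3604*g^3 + 4.8538*g^2 + 3.0396*g + 19.9809)
(3) = -6*v - 3
(4) = -4
(5) = 4*p - 8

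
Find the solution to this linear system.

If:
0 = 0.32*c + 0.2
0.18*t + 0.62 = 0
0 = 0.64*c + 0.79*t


Then:
No Solution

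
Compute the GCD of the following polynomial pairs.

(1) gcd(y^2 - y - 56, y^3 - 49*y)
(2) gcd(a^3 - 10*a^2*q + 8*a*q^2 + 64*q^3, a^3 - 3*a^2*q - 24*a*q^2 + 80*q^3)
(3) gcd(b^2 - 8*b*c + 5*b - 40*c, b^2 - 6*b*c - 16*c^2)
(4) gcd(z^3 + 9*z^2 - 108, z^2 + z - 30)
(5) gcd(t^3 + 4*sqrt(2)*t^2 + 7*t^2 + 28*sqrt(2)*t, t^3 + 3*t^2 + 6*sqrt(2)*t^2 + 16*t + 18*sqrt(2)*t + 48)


(1) = y + 7
(2) = -a + 4*q
(3) = b - 8*c
(4) = gcd((z - 3)*(z + 6)^2, (z - 5)*(z + 6)) = z + 6
(5) = gcd(t*(t + 7)*(t + 4*sqrt(2)), (t + 3)*(t + 2*sqrt(2))*(t + 4*sqrt(2))) = t + 4*sqrt(2)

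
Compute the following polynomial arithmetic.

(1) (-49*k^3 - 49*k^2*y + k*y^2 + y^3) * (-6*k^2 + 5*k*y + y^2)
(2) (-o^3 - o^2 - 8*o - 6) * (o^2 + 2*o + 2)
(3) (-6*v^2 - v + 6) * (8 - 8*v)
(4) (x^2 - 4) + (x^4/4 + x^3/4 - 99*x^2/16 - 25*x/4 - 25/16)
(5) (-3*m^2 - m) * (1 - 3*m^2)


(1) = 294*k^5 + 49*k^4*y - 300*k^3*y^2 - 50*k^2*y^3 + 6*k*y^4 + y^5
(2) = -o^5 - 3*o^4 - 12*o^3 - 24*o^2 - 28*o - 12
(3) = 48*v^3 - 40*v^2 - 56*v + 48
(4) = x^4/4 + x^3/4 - 83*x^2/16 - 25*x/4 - 89/16
(5) = 9*m^4 + 3*m^3 - 3*m^2 - m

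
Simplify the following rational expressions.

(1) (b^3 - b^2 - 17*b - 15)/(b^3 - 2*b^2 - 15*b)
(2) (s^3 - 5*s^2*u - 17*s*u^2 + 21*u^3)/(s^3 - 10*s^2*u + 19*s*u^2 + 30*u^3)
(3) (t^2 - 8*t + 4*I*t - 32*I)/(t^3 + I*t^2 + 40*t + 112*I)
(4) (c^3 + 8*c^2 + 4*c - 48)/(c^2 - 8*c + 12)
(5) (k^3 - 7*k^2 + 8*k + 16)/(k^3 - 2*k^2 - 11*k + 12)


(1) = (b + 1)/b
(2) = (s^3 - 5*s^2*u - 17*s*u^2 + 21*u^3)/(s^3 - 10*s^2*u + 19*s*u^2 + 30*u^3)
(3) = (t - 8)/(t^2 - 3*I*t + 28)
(4) = (c^2 + 10*c + 24)/(c - 6)
(5) = (k^2 - 3*k - 4)/(k^2 + 2*k - 3)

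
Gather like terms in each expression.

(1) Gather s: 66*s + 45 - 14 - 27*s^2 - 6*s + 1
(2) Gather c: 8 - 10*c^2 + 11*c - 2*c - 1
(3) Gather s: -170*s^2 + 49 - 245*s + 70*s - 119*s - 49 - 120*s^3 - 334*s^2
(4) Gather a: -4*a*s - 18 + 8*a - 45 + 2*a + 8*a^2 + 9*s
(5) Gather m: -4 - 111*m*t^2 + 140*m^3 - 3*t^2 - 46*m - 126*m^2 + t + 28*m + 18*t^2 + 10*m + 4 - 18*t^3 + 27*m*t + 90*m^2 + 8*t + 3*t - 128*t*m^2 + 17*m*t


(1) = -27*s^2 + 60*s + 32
(2) = -10*c^2 + 9*c + 7
(3) = -120*s^3 - 504*s^2 - 294*s
(4) = 8*a^2 + a*(10 - 4*s) + 9*s - 63
(5) = 140*m^3 + m^2*(-128*t - 36) + m*(-111*t^2 + 44*t - 8) - 18*t^3 + 15*t^2 + 12*t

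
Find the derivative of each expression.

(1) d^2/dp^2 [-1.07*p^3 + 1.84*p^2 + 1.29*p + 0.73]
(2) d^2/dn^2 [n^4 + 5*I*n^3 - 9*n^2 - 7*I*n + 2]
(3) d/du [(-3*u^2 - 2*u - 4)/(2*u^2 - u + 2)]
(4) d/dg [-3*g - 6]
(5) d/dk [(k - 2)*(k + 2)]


(1) = 3.68 - 6.42*p
(2) = 12*n^2 + 30*I*n - 18
(3) = (7*u^2 + 4*u - 8)/(4*u^4 - 4*u^3 + 9*u^2 - 4*u + 4)
(4) = -3
(5) = 2*k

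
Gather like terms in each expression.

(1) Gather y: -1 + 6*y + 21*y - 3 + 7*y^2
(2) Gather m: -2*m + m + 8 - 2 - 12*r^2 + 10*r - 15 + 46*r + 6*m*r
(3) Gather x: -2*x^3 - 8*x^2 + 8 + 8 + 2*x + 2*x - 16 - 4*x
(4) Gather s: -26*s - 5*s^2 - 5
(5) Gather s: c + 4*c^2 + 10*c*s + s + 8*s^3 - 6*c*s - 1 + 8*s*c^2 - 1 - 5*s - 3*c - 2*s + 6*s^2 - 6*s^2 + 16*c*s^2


(1) = 7*y^2 + 27*y - 4
(2) = m*(6*r - 1) - 12*r^2 + 56*r - 9
(3) = -2*x^3 - 8*x^2
(4) = -5*s^2 - 26*s - 5
(5) = 4*c^2 + 16*c*s^2 - 2*c + 8*s^3 + s*(8*c^2 + 4*c - 6) - 2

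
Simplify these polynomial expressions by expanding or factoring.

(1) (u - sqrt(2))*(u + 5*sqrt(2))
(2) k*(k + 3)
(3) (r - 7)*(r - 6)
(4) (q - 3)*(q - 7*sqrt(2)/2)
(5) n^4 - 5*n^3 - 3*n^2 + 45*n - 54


(1) = u^2 + 4*sqrt(2)*u - 10
(2) = k^2 + 3*k
(3) = r^2 - 13*r + 42
(4) = q^2 - 7*sqrt(2)*q/2 - 3*q + 21*sqrt(2)/2
(5) = (n - 3)^2*(n - 2)*(n + 3)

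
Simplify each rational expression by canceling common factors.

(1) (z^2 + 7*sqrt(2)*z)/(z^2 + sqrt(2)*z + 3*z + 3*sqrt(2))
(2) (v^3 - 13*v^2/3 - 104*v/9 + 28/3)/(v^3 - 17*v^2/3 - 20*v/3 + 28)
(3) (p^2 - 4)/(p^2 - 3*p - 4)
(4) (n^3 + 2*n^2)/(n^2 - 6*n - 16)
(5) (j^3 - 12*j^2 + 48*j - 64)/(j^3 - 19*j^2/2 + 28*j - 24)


(1) = (z^2 + 7*sqrt(2)*z)/(z^2 + z*(sqrt(2) + 3) + 3*sqrt(2))
(2) = (3*v - 2)/(3*v - 6)
(3) = (p^2 - 4)/(p^2 - 3*p - 4)
(4) = n^2/(n - 8)
(5) = (2*j - 8)/(2*j - 3)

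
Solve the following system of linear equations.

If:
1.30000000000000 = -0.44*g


Then:
g = -2.95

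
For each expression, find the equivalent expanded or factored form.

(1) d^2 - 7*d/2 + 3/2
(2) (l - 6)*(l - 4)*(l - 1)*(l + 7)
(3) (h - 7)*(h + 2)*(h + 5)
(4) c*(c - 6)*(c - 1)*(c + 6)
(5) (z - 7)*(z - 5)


(1) = (d - 3)*(d - 1/2)
(2) = l^4 - 4*l^3 - 43*l^2 + 214*l - 168
(3) = h^3 - 39*h - 70
(4) = c^4 - c^3 - 36*c^2 + 36*c
(5) = z^2 - 12*z + 35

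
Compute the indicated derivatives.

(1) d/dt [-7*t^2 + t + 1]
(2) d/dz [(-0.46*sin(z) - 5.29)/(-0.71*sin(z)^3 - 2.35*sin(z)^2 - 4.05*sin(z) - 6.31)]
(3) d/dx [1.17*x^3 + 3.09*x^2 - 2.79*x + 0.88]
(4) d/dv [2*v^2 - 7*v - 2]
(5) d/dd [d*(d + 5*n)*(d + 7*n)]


(1) = 1 - 14*t
(2) = (-25.3529*sin(z) + 0.1633*sin(3*z) + 6.17435*cos(2*z) - 24.69625)*cos(z)/(0.71*sin(z)^3 + 2.35*sin(z)^2 + 4.05*sin(z) + 6.31)^2
(3) = 3.51*x^2 + 6.18*x - 2.79
(4) = 4*v - 7
(5) = 3*d^2 + 24*d*n + 35*n^2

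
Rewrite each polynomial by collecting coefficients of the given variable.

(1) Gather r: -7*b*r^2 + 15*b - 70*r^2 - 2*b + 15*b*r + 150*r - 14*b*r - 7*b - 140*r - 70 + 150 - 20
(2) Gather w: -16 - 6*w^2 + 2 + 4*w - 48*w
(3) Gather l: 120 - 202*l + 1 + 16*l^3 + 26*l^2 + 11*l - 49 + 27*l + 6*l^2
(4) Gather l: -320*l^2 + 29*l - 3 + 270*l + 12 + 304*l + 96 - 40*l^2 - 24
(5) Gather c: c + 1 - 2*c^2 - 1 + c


(1) = 6*b + r^2*(-7*b - 70) + r*(b + 10) + 60
(2) = -6*w^2 - 44*w - 14
(3) = 16*l^3 + 32*l^2 - 164*l + 72
(4) = -360*l^2 + 603*l + 81
(5) = -2*c^2 + 2*c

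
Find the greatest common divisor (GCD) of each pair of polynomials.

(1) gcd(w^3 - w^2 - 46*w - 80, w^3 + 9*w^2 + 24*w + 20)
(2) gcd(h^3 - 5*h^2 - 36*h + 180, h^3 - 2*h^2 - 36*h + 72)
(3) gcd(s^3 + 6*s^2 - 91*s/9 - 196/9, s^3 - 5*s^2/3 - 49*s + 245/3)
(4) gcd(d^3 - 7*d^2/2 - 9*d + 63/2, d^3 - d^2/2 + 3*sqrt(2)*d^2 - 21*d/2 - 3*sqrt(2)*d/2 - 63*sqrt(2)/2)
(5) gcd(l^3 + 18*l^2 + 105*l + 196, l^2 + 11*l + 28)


(1) = w^2 + 7*w + 10
(2) = h^2 - 36
(3) = s + 7
(4) = gcd((d - 7/2)*(d - 3)*(d + 3), (d - 7/2)*(d + 3)*(d + 3*sqrt(2))) = d^2 - d/2 - 21/2
(5) = gcd((l + 4)*(l + 7)^2, (l + 4)*(l + 7)) = l^2 + 11*l + 28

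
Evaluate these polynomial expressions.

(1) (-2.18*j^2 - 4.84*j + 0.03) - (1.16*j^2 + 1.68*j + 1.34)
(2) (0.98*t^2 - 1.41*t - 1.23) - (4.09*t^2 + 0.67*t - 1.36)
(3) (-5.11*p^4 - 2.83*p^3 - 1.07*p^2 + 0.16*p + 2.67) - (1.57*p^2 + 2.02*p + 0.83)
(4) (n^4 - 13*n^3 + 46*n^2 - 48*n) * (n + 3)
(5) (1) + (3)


(1) = -3.34*j^2 - 6.52*j - 1.31
(2) = -3.11*t^2 - 2.08*t + 0.13
(3) = -5.11*p^4 - 2.83*p^3 - 2.64*p^2 - 1.86*p + 1.84
(4) = n^5 - 10*n^4 + 7*n^3 + 90*n^2 - 144*n
(5) = 4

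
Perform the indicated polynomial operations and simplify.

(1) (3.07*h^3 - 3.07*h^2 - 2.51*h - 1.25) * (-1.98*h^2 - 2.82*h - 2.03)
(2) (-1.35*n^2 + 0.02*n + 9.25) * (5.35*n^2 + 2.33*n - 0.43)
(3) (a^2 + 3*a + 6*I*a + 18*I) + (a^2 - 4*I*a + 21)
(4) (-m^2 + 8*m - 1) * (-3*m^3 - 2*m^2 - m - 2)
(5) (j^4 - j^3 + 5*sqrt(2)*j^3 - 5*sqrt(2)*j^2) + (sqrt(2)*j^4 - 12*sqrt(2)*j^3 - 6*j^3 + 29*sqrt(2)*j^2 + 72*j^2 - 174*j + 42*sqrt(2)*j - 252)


(1) = -6.0786*h^5 - 2.5788*h^4 + 7.3951*h^3 + 15.7853*h^2 + 8.6203*h + 2.5375
(2) = -7.2225*n^4 - 3.0385*n^3 + 50.1146*n^2 + 21.5439*n - 3.9775
(3) = 2*a^2 + 3*a + 2*I*a + 21 + 18*I
(4) = 3*m^5 - 22*m^4 - 12*m^3 - 4*m^2 - 15*m + 2
(5) = j^4 + sqrt(2)*j^4 - 7*sqrt(2)*j^3 - 7*j^3 + 24*sqrt(2)*j^2 + 72*j^2 - 174*j + 42*sqrt(2)*j - 252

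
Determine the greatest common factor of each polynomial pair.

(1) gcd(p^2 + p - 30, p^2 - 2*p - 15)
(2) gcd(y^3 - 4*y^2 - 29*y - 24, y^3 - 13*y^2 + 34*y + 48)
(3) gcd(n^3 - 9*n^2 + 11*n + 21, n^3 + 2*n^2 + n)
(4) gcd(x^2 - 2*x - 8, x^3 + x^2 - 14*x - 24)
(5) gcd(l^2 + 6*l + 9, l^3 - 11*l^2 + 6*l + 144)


(1) = p - 5
(2) = y^2 - 7*y - 8
(3) = gcd((n - 7)*(n - 3)*(n + 1), n*(n + 1)^2) = n + 1
(4) = gcd((x - 4)*(x + 2), (x - 4)*(x + 2)*(x + 3)) = x^2 - 2*x - 8
(5) = l + 3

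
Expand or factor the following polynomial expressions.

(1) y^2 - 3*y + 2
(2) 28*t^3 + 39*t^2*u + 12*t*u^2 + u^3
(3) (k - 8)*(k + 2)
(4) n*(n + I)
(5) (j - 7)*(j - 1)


(1) = (y - 2)*(y - 1)
(2) = (t + u)*(4*t + u)*(7*t + u)
(3) = k^2 - 6*k - 16
(4) = n^2 + I*n
(5) = j^2 - 8*j + 7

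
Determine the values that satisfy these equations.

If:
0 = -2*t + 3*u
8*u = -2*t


Then:
t = 0
u = 0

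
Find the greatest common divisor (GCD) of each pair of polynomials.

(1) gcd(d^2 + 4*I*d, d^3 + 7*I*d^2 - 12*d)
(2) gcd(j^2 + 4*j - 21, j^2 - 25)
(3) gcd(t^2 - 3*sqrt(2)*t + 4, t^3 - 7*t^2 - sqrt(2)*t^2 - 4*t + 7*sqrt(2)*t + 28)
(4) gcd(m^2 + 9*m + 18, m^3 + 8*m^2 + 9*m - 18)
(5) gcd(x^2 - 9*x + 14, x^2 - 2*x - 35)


(1) = d^2 + 4*I*d
(2) = 1
(3) = gcd((t - 2*sqrt(2))*(t - sqrt(2)), (t - 7)*(t - 2*sqrt(2))*(t + sqrt(2))) = t - 2*sqrt(2)
(4) = gcd((m + 3)*(m + 6), (m - 1)*(m + 3)*(m + 6)) = m^2 + 9*m + 18
(5) = gcd((x - 7)*(x - 2), (x - 7)*(x + 5)) = x - 7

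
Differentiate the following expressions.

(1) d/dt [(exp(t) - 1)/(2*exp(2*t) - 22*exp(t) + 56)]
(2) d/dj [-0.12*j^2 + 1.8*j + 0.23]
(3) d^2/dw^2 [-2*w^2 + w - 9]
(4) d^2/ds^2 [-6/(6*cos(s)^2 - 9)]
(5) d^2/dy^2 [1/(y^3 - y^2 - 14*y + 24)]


(1) = ((1 - exp(t))*(2*exp(t) - 11) + exp(2*t) - 11*exp(t) + 28)*exp(t)/(2*(exp(2*t) - 11*exp(t) + 28)^2)
(2) = 1.8 - 0.24*j
(3) = -4
(4) = 8*(4*sin(s)^4 - 8*sin(s)^2 + 1)/(cos(2*s) - 2)^3
(5) = 2*((1 - 3*y)*(y^3 - y^2 - 14*y + 24) + (-3*y^2 + 2*y + 14)^2)/(y^3 - y^2 - 14*y + 24)^3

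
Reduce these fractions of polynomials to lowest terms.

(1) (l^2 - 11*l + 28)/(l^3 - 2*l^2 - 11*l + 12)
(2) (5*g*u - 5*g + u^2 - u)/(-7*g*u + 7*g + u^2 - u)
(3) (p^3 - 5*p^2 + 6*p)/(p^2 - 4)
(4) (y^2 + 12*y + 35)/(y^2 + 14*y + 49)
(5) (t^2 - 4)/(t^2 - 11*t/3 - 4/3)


(1) = (l - 7)/(l^2 + 2*l - 3)
(2) = (5*g + u)/(-7*g + u)
(3) = (p^2 - 3*p)/(p + 2)
(4) = (y + 5)/(y + 7)
(5) = (3*t^2 - 12)/(3*t^2 - 11*t - 4)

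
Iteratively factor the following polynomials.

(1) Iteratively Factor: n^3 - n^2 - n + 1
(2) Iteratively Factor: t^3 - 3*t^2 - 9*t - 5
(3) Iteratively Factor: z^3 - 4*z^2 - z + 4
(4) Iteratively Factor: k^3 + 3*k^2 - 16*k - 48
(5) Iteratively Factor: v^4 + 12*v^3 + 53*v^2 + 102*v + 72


(1) = (n - 1)*(n^2 - 1) = (n - 1)^2*(n + 1)
(2) = (t + 1)*(t^2 - 4*t - 5) = (t + 1)^2*(t - 5)
(3) = (z - 4)*(z^2 - 1) = (z - 4)*(z + 1)*(z - 1)
(4) = (k + 4)*(k^2 - k - 12) = (k - 4)*(k + 4)*(k + 3)
(5) = (v + 2)*(v^3 + 10*v^2 + 33*v + 36) = (v + 2)*(v + 3)*(v^2 + 7*v + 12) = (v + 2)*(v + 3)^2*(v + 4)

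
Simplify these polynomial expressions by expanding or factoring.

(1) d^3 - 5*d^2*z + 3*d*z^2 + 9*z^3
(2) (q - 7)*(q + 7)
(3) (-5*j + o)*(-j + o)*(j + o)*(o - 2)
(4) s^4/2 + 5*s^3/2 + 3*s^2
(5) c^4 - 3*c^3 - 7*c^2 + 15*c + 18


(1) = (d - 3*z)^2*(d + z)
(2) = q^2 - 49
(3) = 5*j^3*o - 10*j^3 - j^2*o^2 + 2*j^2*o - 5*j*o^3 + 10*j*o^2 + o^4 - 2*o^3
(4) = s^2*(s/2 + 1)*(s + 3)
(5) = (c - 3)^2*(c + 1)*(c + 2)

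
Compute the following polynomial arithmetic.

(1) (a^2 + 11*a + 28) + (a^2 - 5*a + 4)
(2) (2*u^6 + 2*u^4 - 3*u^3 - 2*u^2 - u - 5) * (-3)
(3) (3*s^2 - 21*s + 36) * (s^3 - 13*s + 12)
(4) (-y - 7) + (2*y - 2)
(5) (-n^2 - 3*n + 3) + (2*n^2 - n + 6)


(1) = 2*a^2 + 6*a + 32
(2) = -6*u^6 - 6*u^4 + 9*u^3 + 6*u^2 + 3*u + 15
(3) = 3*s^5 - 21*s^4 - 3*s^3 + 309*s^2 - 720*s + 432
(4) = y - 9
(5) = n^2 - 4*n + 9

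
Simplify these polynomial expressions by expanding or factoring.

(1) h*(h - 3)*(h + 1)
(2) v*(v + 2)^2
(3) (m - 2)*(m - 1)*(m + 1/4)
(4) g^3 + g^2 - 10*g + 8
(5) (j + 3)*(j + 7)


(1) = h^3 - 2*h^2 - 3*h
(2) = v^3 + 4*v^2 + 4*v
(3) = m^3 - 11*m^2/4 + 5*m/4 + 1/2
(4) = (g - 2)*(g - 1)*(g + 4)
(5) = j^2 + 10*j + 21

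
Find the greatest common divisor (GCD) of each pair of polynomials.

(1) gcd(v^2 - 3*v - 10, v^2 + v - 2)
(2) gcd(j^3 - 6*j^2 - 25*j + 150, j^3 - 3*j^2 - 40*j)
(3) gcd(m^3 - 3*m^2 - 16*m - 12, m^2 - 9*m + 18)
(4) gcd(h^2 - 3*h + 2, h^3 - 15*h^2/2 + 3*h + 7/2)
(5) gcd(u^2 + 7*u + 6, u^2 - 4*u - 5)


(1) = v + 2
(2) = gcd((j - 6)*(j - 5)*(j + 5), j*(j - 8)*(j + 5)) = j + 5
(3) = gcd((m - 6)*(m + 1)*(m + 2), (m - 6)*(m - 3)) = m - 6
(4) = gcd((h - 2)*(h - 1), (h - 7)*(h - 1)*(h + 1/2)) = h - 1
(5) = gcd((u + 1)*(u + 6), (u - 5)*(u + 1)) = u + 1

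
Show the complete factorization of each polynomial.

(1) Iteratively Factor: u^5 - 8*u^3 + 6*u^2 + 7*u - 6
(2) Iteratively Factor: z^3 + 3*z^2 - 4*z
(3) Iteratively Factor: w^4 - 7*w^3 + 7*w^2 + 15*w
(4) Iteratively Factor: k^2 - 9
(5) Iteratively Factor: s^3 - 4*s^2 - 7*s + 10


(1) = (u + 3)*(u^4 - 3*u^3 + u^2 + 3*u - 2) = (u - 1)*(u + 3)*(u^3 - 2*u^2 - u + 2) = (u - 2)*(u - 1)*(u + 3)*(u^2 - 1) = (u - 2)*(u - 1)*(u + 1)*(u + 3)*(u - 1)
(2) = (z - 1)*(z^2 + 4*z) = z*(z - 1)*(z + 4)
(3) = (w - 3)*(w^3 - 4*w^2 - 5*w) = (w - 5)*(w - 3)*(w^2 + w) = w*(w - 5)*(w - 3)*(w + 1)
(4) = (k + 3)*(k - 3)
(5) = (s - 1)*(s^2 - 3*s - 10) = (s - 5)*(s - 1)*(s + 2)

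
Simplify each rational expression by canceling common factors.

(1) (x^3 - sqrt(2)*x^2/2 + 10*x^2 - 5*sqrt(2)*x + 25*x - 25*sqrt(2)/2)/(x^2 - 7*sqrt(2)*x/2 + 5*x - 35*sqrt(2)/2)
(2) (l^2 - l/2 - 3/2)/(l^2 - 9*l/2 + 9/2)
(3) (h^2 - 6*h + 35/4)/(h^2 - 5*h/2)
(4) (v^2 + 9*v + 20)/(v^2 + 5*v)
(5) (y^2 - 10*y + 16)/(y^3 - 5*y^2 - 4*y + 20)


(1) = (4*x^2 + x*(20 - 2*sqrt(2)) - 10*sqrt(2))/(4*x - 14*sqrt(2))
(2) = (l + 1)/(l - 3)
(3) = (2*h - 7)/(2*h)
(4) = (v + 4)/v
(5) = (y - 8)/(y^2 - 3*y - 10)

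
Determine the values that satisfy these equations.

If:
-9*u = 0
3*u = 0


Then:
u = 0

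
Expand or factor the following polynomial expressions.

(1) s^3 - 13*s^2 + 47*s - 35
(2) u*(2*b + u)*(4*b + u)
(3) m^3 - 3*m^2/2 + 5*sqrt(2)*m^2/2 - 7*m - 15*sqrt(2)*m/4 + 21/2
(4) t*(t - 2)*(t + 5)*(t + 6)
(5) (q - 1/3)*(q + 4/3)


(1) = (s - 7)*(s - 5)*(s - 1)
(2) = 8*b^2*u + 6*b*u^2 + u^3
(3) = (m - 3/2)*(m - sqrt(2))*(m + 7*sqrt(2)/2)
(4) = t^4 + 9*t^3 + 8*t^2 - 60*t
(5) = q^2 + q - 4/9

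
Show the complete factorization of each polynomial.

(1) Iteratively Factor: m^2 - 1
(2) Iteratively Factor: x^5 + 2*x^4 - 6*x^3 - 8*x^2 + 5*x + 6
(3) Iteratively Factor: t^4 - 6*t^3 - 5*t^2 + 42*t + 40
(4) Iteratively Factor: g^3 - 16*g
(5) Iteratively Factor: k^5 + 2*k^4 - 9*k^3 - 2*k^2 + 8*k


(1) = (m + 1)*(m - 1)
(2) = (x + 3)*(x^4 - x^3 - 3*x^2 + x + 2) = (x + 1)*(x + 3)*(x^3 - 2*x^2 - x + 2) = (x - 1)*(x + 1)*(x + 3)*(x^2 - x - 2) = (x - 1)*(x + 1)^2*(x + 3)*(x - 2)
(3) = (t + 1)*(t^3 - 7*t^2 + 2*t + 40) = (t - 5)*(t + 1)*(t^2 - 2*t - 8) = (t - 5)*(t - 4)*(t + 1)*(t + 2)
(4) = (g - 4)*(g^2 + 4*g) = g*(g - 4)*(g + 4)
(5) = (k + 1)*(k^4 + k^3 - 10*k^2 + 8*k) = (k - 2)*(k + 1)*(k^3 + 3*k^2 - 4*k) = (k - 2)*(k + 1)*(k + 4)*(k^2 - k) = k*(k - 2)*(k + 1)*(k + 4)*(k - 1)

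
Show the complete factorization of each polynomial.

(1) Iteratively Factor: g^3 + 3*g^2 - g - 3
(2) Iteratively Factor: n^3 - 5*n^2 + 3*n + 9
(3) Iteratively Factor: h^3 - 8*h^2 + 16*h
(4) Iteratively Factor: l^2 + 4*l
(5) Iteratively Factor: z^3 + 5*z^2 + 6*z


(1) = (g - 1)*(g^2 + 4*g + 3) = (g - 1)*(g + 1)*(g + 3)
(2) = (n - 3)*(n^2 - 2*n - 3) = (n - 3)*(n + 1)*(n - 3)
(3) = (h)*(h^2 - 8*h + 16) = h*(h - 4)*(h - 4)
(4) = (l)*(l + 4)
(5) = (z + 2)*(z^2 + 3*z) = z*(z + 2)*(z + 3)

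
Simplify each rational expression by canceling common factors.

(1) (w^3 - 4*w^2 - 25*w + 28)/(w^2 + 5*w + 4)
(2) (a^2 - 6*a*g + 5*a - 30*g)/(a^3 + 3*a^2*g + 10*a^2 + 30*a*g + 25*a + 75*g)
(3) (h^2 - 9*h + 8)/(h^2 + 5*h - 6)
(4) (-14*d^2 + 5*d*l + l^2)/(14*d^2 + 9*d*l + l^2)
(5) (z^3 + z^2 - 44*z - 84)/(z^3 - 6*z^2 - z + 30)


(1) = (w^2 - 8*w + 7)/(w + 1)
(2) = (a - 6*g)/(a^2 + 3*a*g + 5*a + 15*g)
(3) = (h - 8)/(h + 6)
(4) = (-2*d + l)/(2*d + l)
(5) = (z^2 - z - 42)/(z^2 - 8*z + 15)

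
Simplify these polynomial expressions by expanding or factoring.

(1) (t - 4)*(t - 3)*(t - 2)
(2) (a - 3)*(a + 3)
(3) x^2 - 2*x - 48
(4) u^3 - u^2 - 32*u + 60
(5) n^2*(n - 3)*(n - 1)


(1) = t^3 - 9*t^2 + 26*t - 24
(2) = a^2 - 9
(3) = (x - 8)*(x + 6)
(4) = (u - 5)*(u - 2)*(u + 6)
(5) = n^4 - 4*n^3 + 3*n^2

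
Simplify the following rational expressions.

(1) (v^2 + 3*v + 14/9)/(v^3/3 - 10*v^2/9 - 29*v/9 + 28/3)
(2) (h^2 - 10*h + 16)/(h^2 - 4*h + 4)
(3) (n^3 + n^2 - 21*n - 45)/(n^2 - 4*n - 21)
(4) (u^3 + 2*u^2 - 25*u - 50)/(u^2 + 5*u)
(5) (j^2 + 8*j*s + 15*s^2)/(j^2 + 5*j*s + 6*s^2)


(1) = (9*v^2 + 27*v + 14)/(3*v^3 - 10*v^2 - 29*v + 84)
(2) = (h - 8)/(h - 2)
(3) = (n^2 - 2*n - 15)/(n - 7)
(4) = (u^2 - 3*u - 10)/u
(5) = (j + 5*s)/(j + 2*s)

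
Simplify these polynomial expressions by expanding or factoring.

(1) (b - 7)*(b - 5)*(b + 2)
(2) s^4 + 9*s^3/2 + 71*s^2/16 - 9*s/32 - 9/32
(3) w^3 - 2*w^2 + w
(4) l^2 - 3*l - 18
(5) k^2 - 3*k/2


(1) = b^3 - 10*b^2 + 11*b + 70
(2) = (s - 1/4)*(s + 1/4)*(s + 3/2)*(s + 3)
(3) = w*(w - 1)^2
(4) = (l - 6)*(l + 3)
(5) = k*(k - 3/2)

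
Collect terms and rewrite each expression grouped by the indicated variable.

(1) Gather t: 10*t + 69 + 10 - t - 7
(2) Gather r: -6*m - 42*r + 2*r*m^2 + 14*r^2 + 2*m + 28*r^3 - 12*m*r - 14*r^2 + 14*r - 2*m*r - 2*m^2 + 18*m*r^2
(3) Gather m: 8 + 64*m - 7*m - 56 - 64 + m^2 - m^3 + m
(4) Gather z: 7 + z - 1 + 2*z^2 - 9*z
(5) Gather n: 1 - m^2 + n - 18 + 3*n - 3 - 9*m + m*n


(1) = 9*t + 72
(2) = -2*m^2 + 18*m*r^2 - 4*m + 28*r^3 + r*(2*m^2 - 14*m - 28)
(3) = -m^3 + m^2 + 58*m - 112
(4) = 2*z^2 - 8*z + 6
(5) = -m^2 - 9*m + n*(m + 4) - 20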